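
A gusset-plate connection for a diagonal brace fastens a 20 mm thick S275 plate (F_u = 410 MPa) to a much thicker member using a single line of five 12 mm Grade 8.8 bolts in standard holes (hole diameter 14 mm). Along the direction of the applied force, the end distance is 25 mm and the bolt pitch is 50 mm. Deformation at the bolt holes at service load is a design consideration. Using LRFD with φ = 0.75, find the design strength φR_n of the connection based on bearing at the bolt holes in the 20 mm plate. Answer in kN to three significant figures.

Per bolt r_n = 1.2 l_c t F_u ≤ 2.4 d t F_u; upper limit = 2.4 × 12 × 20 × 410 / 1000 = 236.2 kN.
Edge bolt: l_c = 25 − 14/2 = 18 mm → 1.2 × 18 × 20 × 410 / 1000 = 177.1 → r_n = 177.1 kN.
Interior bolts: l_c = 50 − 14 = 36 mm → 1.2 × 36 × 20 × 410 / 1000 = 354.2 → r_n = 236.2 kN.
R_n = 1 × 177.1 + 4 × 236.2 = 1122 kN.
Design strength φR_n = 0.75 × 1122 = 841 kN.

841 kN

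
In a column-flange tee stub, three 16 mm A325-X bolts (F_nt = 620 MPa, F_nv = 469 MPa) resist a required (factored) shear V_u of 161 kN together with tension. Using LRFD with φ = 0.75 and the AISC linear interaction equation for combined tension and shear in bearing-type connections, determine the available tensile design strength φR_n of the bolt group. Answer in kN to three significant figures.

152 kN

A_b = π·16²/4 = 201.1 mm²; f_rv = 161 × 1000 / (3 × 201.1) = 266.9 MPa.
F'_nt = 1.3 F_nt − (F_nt / φF_nv) f_rv = 1.3·620 − (620/(0.75·469))·266.9 = 335.5 MPa, capped at F_nt → F'_nt = 335.5 MPa.
R_n = F'_nt · A_b · n = 335.5 × 201.1 × 3 / 1000 = 202.4 kN.
Design strength φR_n = 0.75 × 202.4 = 152 kN.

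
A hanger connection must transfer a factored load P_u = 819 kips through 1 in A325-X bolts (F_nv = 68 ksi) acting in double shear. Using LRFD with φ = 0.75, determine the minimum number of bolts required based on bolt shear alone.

11 bolts

A_b = π·1²/4 = 0.7854 in².
Per-bolt design strength φR_n = 0.75 × 68 × 0.7854 × 2 = 80.11 kips.
n ≥ 819 / 80.11 = 10.22 → use 11 bolts.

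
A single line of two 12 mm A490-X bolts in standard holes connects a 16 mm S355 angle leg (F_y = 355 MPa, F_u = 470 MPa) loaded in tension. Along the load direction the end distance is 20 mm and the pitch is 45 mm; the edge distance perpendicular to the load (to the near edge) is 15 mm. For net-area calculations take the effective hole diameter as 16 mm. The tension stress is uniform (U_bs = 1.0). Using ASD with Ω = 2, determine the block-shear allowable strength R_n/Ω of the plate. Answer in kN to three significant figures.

Shear plane L_v = 20 + 1·45 = 65 mm; A_gv = 65 × 16 = 1040 mm².
A_nv = (65 − 1.5·16) × 16 = 656 mm².
A_nt = (15 − 0.5·16) × 16 = 112 mm².
0.6 F_u A_nv = 185 kN; 0.6 F_y A_gv = 221.5 kN → shear rupture governs the shear term.
R_n = 185 + 1.0 × 470 × 112 / 1000 = 237.6 kN.
Allowable strength R_n/Ω = 237.6 / 2 = 119 kN.

119 kN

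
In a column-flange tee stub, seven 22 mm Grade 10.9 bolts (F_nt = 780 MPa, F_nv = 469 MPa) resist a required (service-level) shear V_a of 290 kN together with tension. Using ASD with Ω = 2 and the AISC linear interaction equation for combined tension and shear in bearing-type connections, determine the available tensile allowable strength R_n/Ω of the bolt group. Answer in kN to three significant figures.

A_b = π·22²/4 = 380.1 mm²; f_rv = 290 × 1000 / (7 × 380.1) = 109 MPa.
F'_nt = 1.3 F_nt − (Ω F_nt / F_nv) f_rv = 1.3·780 − (2·780/469)·109 = 651.5 MPa, capped at F_nt → F'_nt = 651.5 MPa.
R_n = F'_nt · A_b · n = 651.5 × 380.1 × 7 / 1000 = 1734 kN.
Allowable strength R_n/Ω = 1734 / 2 = 867 kN.

867 kN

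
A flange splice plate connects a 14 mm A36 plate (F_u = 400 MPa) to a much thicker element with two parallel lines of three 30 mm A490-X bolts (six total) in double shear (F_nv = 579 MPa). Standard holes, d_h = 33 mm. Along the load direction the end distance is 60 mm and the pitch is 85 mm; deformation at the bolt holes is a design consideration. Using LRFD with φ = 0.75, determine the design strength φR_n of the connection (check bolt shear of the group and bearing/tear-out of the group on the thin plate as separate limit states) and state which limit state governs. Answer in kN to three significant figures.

1490 kN (bearing governs)

Bolt shear: A_b = π·30²/4 = 706.9 mm²; R_n = 579 × 706.9 × 6 × 2 / 1000 = 4911 kN → 0.75 × 4911 = 3680 kN.
Bearing (1.2 l_c t F_u ≤ 2.4 d t F_u): upper limit = 2.4·30·14·400 / 1000 = 403.2 kN.
  Edge l_c = 60 − 33/2 = 43.5 → r_n = 292.3 kN; interior l_c = 85 − 33 = 52 → r_n = 349.4 kN.
  R_n,bearing = 2·292.3 + 4·349.4 = 1982 kN → 0.75 × 1982 = 1490 kN.
Bearing governs: 1490 kN.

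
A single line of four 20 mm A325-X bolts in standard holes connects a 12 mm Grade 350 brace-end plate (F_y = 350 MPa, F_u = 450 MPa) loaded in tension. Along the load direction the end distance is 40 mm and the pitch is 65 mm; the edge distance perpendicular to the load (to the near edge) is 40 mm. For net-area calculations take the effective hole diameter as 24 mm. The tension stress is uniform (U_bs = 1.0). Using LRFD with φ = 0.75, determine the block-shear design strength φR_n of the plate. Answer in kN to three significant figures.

Shear plane L_v = 40 + 3·65 = 235 mm; A_gv = 235 × 12 = 2820 mm².
A_nv = (235 − 3.5·24) × 12 = 1812 mm².
A_nt = (40 − 0.5·24) × 12 = 336 mm².
0.6 F_u A_nv = 489.2 kN; 0.6 F_y A_gv = 592.2 kN → shear rupture governs the shear term.
R_n = 489.2 + 1.0 × 450 × 336 / 1000 = 640.4 kN.
Design strength φR_n = 0.75 × 640.4 = 480 kN.

480 kN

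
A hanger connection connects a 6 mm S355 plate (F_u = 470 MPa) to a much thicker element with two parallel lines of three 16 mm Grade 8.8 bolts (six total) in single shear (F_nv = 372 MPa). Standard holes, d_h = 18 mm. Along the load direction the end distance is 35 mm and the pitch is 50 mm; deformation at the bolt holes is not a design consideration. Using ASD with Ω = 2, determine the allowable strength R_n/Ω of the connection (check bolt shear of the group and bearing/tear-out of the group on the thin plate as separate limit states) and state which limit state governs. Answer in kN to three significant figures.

224 kN (bolt shear governs)

Bolt shear: A_b = π·16²/4 = 201.1 mm²; R_n = 372 × 201.1 × 6 × 1 / 1000 = 448.8 kN → 448.8 / 2 = 224 kN.
Bearing (1.5 l_c t F_u ≤ 3.0 d t F_u): upper limit = 3.0·16·6·470 / 1000 = 135.4 kN.
  Edge l_c = 35 − 18/2 = 26 → r_n = 110 kN; interior l_c = 50 − 18 = 32 → r_n = 135.4 kN.
  R_n,bearing = 2·110 + 4·135.4 = 761.4 kN → 761.4 / 2 = 381 kN.
Bolt shear governs: 224 kN.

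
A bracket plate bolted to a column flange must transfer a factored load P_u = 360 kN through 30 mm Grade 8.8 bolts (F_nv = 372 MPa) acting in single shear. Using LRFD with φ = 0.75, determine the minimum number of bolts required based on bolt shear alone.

2 bolts

A_b = π·30²/4 = 706.9 mm².
Per-bolt design strength φR_n = 0.75 × 372 × 706.9 × 1 / 1000 = 197.2 kN.
n ≥ 360 / 197.2 = 1.825 → use 2 bolts.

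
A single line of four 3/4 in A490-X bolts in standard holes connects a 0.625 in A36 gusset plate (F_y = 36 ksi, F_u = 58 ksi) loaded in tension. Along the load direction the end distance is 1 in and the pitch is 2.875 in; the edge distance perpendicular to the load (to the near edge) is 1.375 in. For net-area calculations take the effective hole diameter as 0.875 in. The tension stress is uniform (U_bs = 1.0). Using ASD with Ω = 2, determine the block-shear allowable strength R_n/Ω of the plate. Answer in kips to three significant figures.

Shear plane L_v = 1 + 3·2.875 = 9.625 in; A_gv = 9.625 × 0.625 = 6.016 in².
A_nv = (9.625 − 3.5·0.875) × 0.625 = 4.102 in².
A_nt = (1.375 − 0.5·0.875) × 0.625 = 0.5859 in².
0.6 F_u A_nv = 142.7 kips; 0.6 F_y A_gv = 129.9 kips → shear yielding governs the shear term.
R_n = 129.9 + 1.0 × 58 × 0.5859 = 163.9 kips.
Allowable strength R_n/Ω = 163.9 / 2 = 82 kips.

82 kips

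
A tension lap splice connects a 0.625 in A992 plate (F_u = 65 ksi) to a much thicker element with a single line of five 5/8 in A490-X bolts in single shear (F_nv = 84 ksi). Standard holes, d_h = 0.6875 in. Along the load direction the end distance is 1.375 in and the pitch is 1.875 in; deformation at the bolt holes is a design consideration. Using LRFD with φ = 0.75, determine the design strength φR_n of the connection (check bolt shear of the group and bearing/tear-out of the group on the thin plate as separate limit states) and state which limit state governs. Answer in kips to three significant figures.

Bolt shear: A_b = π·0.625²/4 = 0.3068 in²; R_n = 84 × 0.3068 × 5 × 1 = 128.9 kips → 0.75 × 128.9 = 96.6 kips.
Bearing (1.2 l_c t F_u ≤ 2.4 d t F_u): upper limit = 2.4·0.625·0.625·65 = 60.94 kips.
  Edge l_c = 1.375 − 0.6875/2 = 1.031 → r_n = 50.27 kips; interior l_c = 1.875 − 0.6875 = 1.188 → r_n = 57.89 kips.
  R_n,bearing = 1·50.27 + 4·57.89 = 281.8 kips → 0.75 × 281.8 = 211 kips.
Bolt shear governs: 96.6 kips.

96.6 kips (bolt shear governs)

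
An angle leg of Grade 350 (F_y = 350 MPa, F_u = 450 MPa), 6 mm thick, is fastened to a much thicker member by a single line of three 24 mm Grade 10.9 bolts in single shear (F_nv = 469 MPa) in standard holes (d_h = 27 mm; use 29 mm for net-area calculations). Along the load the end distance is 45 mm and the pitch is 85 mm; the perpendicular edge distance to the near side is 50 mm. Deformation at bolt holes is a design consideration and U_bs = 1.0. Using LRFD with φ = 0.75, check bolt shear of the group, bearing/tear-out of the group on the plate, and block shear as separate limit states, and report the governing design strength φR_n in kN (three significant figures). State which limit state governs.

Bolt shear: A_b = π·24²/4 = 452.4 mm²; R_n = 469 × 452.4 × 3 × 1 / 1000 = 636.5 kN → 0.75 × 636.5 = 477 kN.
Bearing: edge l_c = 31.5, r_n = 102.1 kN; interior l_c = 58, r_n = 155.5 kN; R_n = 102.1 + 2·155.5 = 413.1 kN → 310 kN.
Block shear: A_gv = 1290, A_nv = 855, A_nt = 213 mm²; R_n = min(0.6F_uA_nv, 0.6F_yA_gv) + U_bs·F_u·A_nt = 326.7 kN → 245 kN.
Block shear governs: 245 kN.

245 kN (block shear governs)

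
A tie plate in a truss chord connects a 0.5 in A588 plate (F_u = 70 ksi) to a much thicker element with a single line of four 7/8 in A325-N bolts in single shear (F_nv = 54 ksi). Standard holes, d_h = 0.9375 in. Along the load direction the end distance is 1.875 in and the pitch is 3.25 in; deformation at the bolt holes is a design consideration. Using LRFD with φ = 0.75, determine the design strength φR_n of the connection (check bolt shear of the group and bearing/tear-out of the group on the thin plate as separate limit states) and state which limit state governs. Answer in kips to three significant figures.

Bolt shear: A_b = π·0.875²/4 = 0.6013 in²; R_n = 54 × 0.6013 × 4 × 1 = 129.9 kips → 0.75 × 129.9 = 97.4 kips.
Bearing (1.2 l_c t F_u ≤ 2.4 d t F_u): upper limit = 2.4·0.875·0.5·70 = 73.5 kips.
  Edge l_c = 1.875 − 0.9375/2 = 1.406 → r_n = 59.06 kips; interior l_c = 3.25 − 0.9375 = 2.312 → r_n = 73.5 kips.
  R_n,bearing = 1·59.06 + 3·73.5 = 279.6 kips → 0.75 × 279.6 = 210 kips.
Bolt shear governs: 97.4 kips.

97.4 kips (bolt shear governs)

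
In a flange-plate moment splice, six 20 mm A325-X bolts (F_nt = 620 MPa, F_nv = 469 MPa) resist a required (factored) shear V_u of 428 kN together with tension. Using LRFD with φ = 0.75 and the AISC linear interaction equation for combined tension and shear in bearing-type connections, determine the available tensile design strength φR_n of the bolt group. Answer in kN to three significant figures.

A_b = π·20²/4 = 314.2 mm²; f_rv = 428 × 1000 / (6 × 314.2) = 227.1 MPa.
F'_nt = 1.3 F_nt − (F_nt / φF_nv) f_rv = 1.3·620 − (620/(0.75·469))·227.1 = 405.8 MPa, capped at F_nt → F'_nt = 405.8 MPa.
R_n = F'_nt · A_b · n = 405.8 × 314.2 × 6 / 1000 = 764.9 kN.
Design strength φR_n = 0.75 × 764.9 = 574 kN.

574 kN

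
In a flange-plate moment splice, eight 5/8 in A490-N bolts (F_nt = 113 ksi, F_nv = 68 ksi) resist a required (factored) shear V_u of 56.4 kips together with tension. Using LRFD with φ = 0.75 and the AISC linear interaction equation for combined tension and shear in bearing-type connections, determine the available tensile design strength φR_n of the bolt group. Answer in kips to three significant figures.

A_b = π·0.625²/4 = 0.3068 in²; f_rv = 56.4 / (8 × 0.3068) = 22.98 ksi.
F'_nt = 1.3 F_nt − (F_nt / φF_nv) f_rv = 1.3·113 − (113/(0.75·68))·22.98 = 95.98 ksi, capped at F_nt → F'_nt = 95.98 ksi.
R_n = F'_nt · A_b · n = 95.98 × 0.3068 × 8 = 235.6 kips.
Design strength φR_n = 0.75 × 235.6 = 177 kips.

177 kips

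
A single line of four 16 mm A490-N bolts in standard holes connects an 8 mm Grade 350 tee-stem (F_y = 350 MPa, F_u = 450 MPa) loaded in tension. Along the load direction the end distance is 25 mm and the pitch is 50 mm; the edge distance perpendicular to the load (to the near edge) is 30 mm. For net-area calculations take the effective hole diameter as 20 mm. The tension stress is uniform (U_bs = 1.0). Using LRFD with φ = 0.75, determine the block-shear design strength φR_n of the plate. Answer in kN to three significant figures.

Shear plane L_v = 25 + 3·50 = 175 mm; A_gv = 175 × 8 = 1400 mm².
A_nv = (175 − 3.5·20) × 8 = 840 mm².
A_nt = (30 − 0.5·20) × 8 = 160 mm².
0.6 F_u A_nv = 226.8 kN; 0.6 F_y A_gv = 294 kN → shear rupture governs the shear term.
R_n = 226.8 + 1.0 × 450 × 160 / 1000 = 298.8 kN.
Design strength φR_n = 0.75 × 298.8 = 224 kN.

224 kN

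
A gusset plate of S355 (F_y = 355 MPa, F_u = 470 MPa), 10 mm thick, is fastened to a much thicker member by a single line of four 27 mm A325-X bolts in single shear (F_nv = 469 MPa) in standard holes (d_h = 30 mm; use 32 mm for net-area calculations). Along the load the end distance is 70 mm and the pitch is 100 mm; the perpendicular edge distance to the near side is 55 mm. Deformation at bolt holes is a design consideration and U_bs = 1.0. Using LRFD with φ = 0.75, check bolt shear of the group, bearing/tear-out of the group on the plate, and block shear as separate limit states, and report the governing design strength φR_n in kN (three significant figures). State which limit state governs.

683 kN (block shear governs)

Bolt shear: A_b = π·27²/4 = 572.6 mm²; R_n = 469 × 572.6 × 4 × 1 / 1000 = 1074 kN → 0.75 × 1074 = 806 kN.
Bearing: edge l_c = 55, r_n = 304.6 kN; interior l_c = 70, r_n = 304.6 kN; R_n = 304.6 + 3·304.6 = 1218 kN → 914 kN.
Block shear: A_gv = 3700, A_nv = 2580, A_nt = 390 mm²; R_n = min(0.6F_uA_nv, 0.6F_yA_gv) + U_bs·F_u·A_nt = 910.9 kN → 683 kN.
Block shear governs: 683 kN.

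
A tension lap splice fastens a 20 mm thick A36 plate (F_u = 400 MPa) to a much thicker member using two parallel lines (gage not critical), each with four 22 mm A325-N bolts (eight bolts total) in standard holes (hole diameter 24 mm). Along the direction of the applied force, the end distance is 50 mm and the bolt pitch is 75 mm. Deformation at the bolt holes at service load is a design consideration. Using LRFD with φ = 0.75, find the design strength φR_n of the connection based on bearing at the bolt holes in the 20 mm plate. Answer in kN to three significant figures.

2450 kN

Per bolt r_n = 1.2 l_c t F_u ≤ 2.4 d t F_u; upper limit = 2.4 × 22 × 20 × 400 / 1000 = 422.4 kN.
Edge bolt: l_c = 50 − 24/2 = 38 mm → 1.2 × 38 × 20 × 400 / 1000 = 364.8 → r_n = 364.8 kN.
Interior bolts: l_c = 75 − 24 = 51 mm → 1.2 × 51 × 20 × 400 / 1000 = 489.6 → r_n = 422.4 kN.
R_n = 2 × 364.8 + 6 × 422.4 = 3264 kN.
Design strength φR_n = 0.75 × 3264 = 2450 kN.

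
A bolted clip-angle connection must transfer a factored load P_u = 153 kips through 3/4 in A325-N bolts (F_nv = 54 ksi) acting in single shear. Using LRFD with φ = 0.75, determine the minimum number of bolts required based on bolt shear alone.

9 bolts

A_b = π·0.75²/4 = 0.4418 in².
Per-bolt design strength φR_n = 0.75 × 54 × 0.4418 × 1 = 17.89 kips.
n ≥ 153 / 17.89 = 8.551 → use 9 bolts.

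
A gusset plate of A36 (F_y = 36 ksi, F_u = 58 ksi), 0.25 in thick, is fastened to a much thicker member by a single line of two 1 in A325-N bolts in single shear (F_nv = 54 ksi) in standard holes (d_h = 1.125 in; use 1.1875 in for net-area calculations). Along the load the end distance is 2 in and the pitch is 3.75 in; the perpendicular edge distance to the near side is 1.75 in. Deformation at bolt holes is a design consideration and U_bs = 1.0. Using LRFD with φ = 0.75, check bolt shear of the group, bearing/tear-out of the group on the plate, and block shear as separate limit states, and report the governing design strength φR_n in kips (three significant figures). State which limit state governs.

35.9 kips (block shear governs)

Bolt shear: A_b = π·1²/4 = 0.7854 in²; R_n = 54 × 0.7854 × 2 × 1 = 84.82 kips → 0.75 × 84.82 = 63.6 kips.
Bearing: edge l_c = 1.438, r_n = 25.01 kips; interior l_c = 2.625, r_n = 34.8 kips; R_n = 25.01 + 1·34.8 = 59.81 kips → 44.9 kips.
Block shear: A_gv = 1.438, A_nv = 0.9922, A_nt = 0.2891 in²; R_n = min(0.6F_uA_nv, 0.6F_yA_gv) + U_bs·F_u·A_nt = 47.82 kips → 35.9 kips.
Block shear governs: 35.9 kips.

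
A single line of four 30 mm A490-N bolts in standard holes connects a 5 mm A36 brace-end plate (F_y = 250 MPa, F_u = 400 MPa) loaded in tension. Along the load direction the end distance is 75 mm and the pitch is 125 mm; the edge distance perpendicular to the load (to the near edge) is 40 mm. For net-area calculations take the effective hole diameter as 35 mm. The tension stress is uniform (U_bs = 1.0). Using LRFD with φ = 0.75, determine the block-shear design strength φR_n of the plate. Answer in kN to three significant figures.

Shear plane L_v = 75 + 3·125 = 450 mm; A_gv = 450 × 5 = 2250 mm².
A_nv = (450 − 3.5·35) × 5 = 1638 mm².
A_nt = (40 − 0.5·35) × 5 = 112.5 mm².
0.6 F_u A_nv = 393 kN; 0.6 F_y A_gv = 337.5 kN → shear yielding governs the shear term.
R_n = 337.5 + 1.0 × 400 × 112.5 / 1000 = 382.5 kN.
Design strength φR_n = 0.75 × 382.5 = 287 kN.

287 kN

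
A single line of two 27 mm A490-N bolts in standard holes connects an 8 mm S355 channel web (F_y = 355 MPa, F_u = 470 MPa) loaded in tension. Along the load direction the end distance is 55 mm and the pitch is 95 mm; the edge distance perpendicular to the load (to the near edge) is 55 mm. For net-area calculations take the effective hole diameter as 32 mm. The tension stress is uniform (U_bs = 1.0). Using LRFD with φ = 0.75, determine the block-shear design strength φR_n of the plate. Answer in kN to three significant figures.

283 kN

Shear plane L_v = 55 + 1·95 = 150 mm; A_gv = 150 × 8 = 1200 mm².
A_nv = (150 − 1.5·32) × 8 = 816 mm².
A_nt = (55 − 0.5·32) × 8 = 312 mm².
0.6 F_u A_nv = 230.1 kN; 0.6 F_y A_gv = 255.6 kN → shear rupture governs the shear term.
R_n = 230.1 + 1.0 × 470 × 312 / 1000 = 376.8 kN.
Design strength φR_n = 0.75 × 376.8 = 283 kN.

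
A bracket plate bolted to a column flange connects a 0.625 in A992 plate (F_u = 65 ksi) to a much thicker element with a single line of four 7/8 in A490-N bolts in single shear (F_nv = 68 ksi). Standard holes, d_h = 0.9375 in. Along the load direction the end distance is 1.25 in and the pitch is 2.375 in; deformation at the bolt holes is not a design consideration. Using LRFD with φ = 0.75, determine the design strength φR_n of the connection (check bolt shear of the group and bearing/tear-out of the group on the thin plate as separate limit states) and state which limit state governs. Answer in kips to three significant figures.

Bolt shear: A_b = π·0.875²/4 = 0.6013 in²; R_n = 68 × 0.6013 × 4 × 1 = 163.6 kips → 0.75 × 163.6 = 123 kips.
Bearing (1.5 l_c t F_u ≤ 3.0 d t F_u): upper limit = 3.0·0.875·0.625·65 = 106.6 kips.
  Edge l_c = 1.25 − 0.9375/2 = 0.7812 → r_n = 47.61 kips; interior l_c = 2.375 − 0.9375 = 1.438 → r_n = 87.6 kips.
  R_n,bearing = 1·47.61 + 3·87.6 = 310.4 kips → 0.75 × 310.4 = 233 kips.
Bolt shear governs: 123 kips.

123 kips (bolt shear governs)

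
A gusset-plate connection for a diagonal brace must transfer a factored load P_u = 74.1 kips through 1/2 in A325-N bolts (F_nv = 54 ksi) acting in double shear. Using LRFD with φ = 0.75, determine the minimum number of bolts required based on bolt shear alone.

A_b = π·0.5²/4 = 0.1963 in².
Per-bolt design strength φR_n = 0.75 × 54 × 0.1963 × 2 = 15.9 kips.
n ≥ 74.1 / 15.9 = 4.659 → use 5 bolts.

5 bolts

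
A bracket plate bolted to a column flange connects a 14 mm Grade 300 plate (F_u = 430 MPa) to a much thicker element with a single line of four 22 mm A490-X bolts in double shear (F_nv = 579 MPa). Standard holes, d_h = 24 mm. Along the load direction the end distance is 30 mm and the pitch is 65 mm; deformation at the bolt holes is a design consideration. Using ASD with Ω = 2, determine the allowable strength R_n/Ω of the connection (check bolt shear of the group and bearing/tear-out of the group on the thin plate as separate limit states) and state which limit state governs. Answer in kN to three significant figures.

509 kN (bearing governs)

Bolt shear: A_b = π·22²/4 = 380.1 mm²; R_n = 579 × 380.1 × 4 × 2 / 1000 = 1761 kN → 1761 / 2 = 880 kN.
Bearing (1.2 l_c t F_u ≤ 2.4 d t F_u): upper limit = 2.4·22·14·430 / 1000 = 317.9 kN.
  Edge l_c = 30 − 24/2 = 18 → r_n = 130 kN; interior l_c = 65 − 24 = 41 → r_n = 296.2 kN.
  R_n,bearing = 1·130 + 3·296.2 = 1019 kN → 1019 / 2 = 509 kN.
Bearing governs: 509 kN.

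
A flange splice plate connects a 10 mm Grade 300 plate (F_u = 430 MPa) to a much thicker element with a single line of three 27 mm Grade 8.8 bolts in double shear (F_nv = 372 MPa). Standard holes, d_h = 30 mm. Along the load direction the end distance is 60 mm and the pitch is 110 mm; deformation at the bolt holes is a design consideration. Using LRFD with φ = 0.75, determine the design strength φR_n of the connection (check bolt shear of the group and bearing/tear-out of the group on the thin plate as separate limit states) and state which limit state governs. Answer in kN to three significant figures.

592 kN (bearing governs)

Bolt shear: A_b = π·27²/4 = 572.6 mm²; R_n = 372 × 572.6 × 3 × 2 / 1000 = 1278 kN → 0.75 × 1278 = 958 kN.
Bearing (1.2 l_c t F_u ≤ 2.4 d t F_u): upper limit = 2.4·27·10·430 / 1000 = 278.6 kN.
  Edge l_c = 60 − 30/2 = 45 → r_n = 232.2 kN; interior l_c = 110 − 30 = 80 → r_n = 278.6 kN.
  R_n,bearing = 1·232.2 + 2·278.6 = 789.5 kN → 0.75 × 789.5 = 592 kN.
Bearing governs: 592 kN.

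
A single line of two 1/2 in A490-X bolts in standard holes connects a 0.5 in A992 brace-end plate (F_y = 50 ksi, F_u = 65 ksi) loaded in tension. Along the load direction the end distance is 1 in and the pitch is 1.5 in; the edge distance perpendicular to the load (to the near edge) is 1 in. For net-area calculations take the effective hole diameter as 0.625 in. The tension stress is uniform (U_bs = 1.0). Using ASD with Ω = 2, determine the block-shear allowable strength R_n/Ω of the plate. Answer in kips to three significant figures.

Shear plane L_v = 1 + 1·1.5 = 2.5 in; A_gv = 2.5 × 0.5 = 1.25 in².
A_nv = (2.5 − 1.5·0.625) × 0.5 = 0.7812 in².
A_nt = (1 − 0.5·0.625) × 0.5 = 0.3438 in².
0.6 F_u A_nv = 30.47 kips; 0.6 F_y A_gv = 37.5 kips → shear rupture governs the shear term.
R_n = 30.47 + 1.0 × 65 × 0.3438 = 52.81 kips.
Allowable strength R_n/Ω = 52.81 / 2 = 26.4 kips.

26.4 kips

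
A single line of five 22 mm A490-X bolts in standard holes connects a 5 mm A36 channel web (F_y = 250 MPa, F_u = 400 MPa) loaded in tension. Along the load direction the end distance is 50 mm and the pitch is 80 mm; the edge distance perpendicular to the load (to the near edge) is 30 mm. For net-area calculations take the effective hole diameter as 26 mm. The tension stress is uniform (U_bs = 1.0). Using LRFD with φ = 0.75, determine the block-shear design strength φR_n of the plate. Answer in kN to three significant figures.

Shear plane L_v = 50 + 4·80 = 370 mm; A_gv = 370 × 5 = 1850 mm².
A_nv = (370 − 4.5·26) × 5 = 1265 mm².
A_nt = (30 − 0.5·26) × 5 = 85 mm².
0.6 F_u A_nv = 303.6 kN; 0.6 F_y A_gv = 277.5 kN → shear yielding governs the shear term.
R_n = 277.5 + 1.0 × 400 × 85 / 1000 = 311.5 kN.
Design strength φR_n = 0.75 × 311.5 = 234 kN.

234 kN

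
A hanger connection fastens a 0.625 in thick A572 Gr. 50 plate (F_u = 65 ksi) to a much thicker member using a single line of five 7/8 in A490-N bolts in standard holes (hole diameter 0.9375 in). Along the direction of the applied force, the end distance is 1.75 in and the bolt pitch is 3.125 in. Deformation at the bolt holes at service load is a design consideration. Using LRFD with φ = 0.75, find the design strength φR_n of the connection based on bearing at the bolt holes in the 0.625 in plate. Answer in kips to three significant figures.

303 kips

Per bolt r_n = 1.2 l_c t F_u ≤ 2.4 d t F_u; upper limit = 2.4 × 0.875 × 0.625 × 65 = 85.31 kips.
Edge bolt: l_c = 1.75 − 0.9375/2 = 1.281 in → 1.2 × 1.281 × 0.625 × 65 = 62.46 → r_n = 62.46 kips.
Interior bolts: l_c = 3.125 − 0.9375 = 2.188 in → 1.2 × 2.188 × 0.625 × 65 = 106.6 → r_n = 85.31 kips.
R_n = 1 × 62.46 + 4 × 85.31 = 403.7 kips.
Design strength φR_n = 0.75 × 403.7 = 303 kips.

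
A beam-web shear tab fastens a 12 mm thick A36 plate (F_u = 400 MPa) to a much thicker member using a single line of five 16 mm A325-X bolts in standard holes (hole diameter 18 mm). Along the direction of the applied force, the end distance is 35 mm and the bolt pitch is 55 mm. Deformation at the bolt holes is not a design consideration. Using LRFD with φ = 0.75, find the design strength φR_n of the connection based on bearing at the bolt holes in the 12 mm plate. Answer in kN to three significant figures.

Per bolt r_n = 1.5 l_c t F_u ≤ 3.0 d t F_u; upper limit = 3.0 × 16 × 12 × 400 / 1000 = 230.4 kN.
Edge bolt: l_c = 35 − 18/2 = 26 mm → 1.5 × 26 × 12 × 400 / 1000 = 187.2 → r_n = 187.2 kN.
Interior bolts: l_c = 55 − 18 = 37 mm → 1.5 × 37 × 12 × 400 / 1000 = 266.4 → r_n = 230.4 kN.
R_n = 1 × 187.2 + 4 × 230.4 = 1109 kN.
Design strength φR_n = 0.75 × 1109 = 832 kN.

832 kN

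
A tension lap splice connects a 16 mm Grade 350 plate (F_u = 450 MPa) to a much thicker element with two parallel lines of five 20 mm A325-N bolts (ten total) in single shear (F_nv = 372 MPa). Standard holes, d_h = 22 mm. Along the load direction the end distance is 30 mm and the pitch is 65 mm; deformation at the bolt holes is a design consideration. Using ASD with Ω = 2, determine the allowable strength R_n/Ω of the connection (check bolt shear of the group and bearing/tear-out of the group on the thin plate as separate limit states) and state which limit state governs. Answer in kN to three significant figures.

Bolt shear: A_b = π·20²/4 = 314.2 mm²; R_n = 372 × 314.2 × 10 × 1 / 1000 = 1169 kN → 1169 / 2 = 584 kN.
Bearing (1.2 l_c t F_u ≤ 2.4 d t F_u): upper limit = 2.4·20·16·450 / 1000 = 345.6 kN.
  Edge l_c = 30 − 22/2 = 19 → r_n = 164.2 kN; interior l_c = 65 − 22 = 43 → r_n = 345.6 kN.
  R_n,bearing = 2·164.2 + 8·345.6 = 3093 kN → 3093 / 2 = 1550 kN.
Bolt shear governs: 584 kN.

584 kN (bolt shear governs)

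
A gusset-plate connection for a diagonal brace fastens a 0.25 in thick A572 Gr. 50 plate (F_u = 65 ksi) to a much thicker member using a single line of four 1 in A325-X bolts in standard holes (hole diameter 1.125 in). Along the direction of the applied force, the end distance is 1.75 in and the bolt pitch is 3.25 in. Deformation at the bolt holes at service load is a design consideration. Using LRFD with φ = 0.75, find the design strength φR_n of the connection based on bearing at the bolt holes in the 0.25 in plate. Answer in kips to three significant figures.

Per bolt r_n = 1.2 l_c t F_u ≤ 2.4 d t F_u; upper limit = 2.4 × 1 × 0.25 × 65 = 39 kips.
Edge bolt: l_c = 1.75 − 1.125/2 = 1.188 in → 1.2 × 1.188 × 0.25 × 65 = 23.16 → r_n = 23.16 kips.
Interior bolts: l_c = 3.25 − 1.125 = 2.125 in → 1.2 × 2.125 × 0.25 × 65 = 41.44 → r_n = 39 kips.
R_n = 1 × 23.16 + 3 × 39 = 140.2 kips.
Design strength φR_n = 0.75 × 140.2 = 105 kips.

105 kips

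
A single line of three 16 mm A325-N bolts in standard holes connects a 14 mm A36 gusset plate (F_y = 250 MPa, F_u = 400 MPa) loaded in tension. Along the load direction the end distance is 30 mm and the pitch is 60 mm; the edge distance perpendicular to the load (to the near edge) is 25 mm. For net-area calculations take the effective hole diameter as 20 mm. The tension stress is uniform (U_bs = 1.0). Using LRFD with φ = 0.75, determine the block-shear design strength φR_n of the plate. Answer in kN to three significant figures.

299 kN

Shear plane L_v = 30 + 2·60 = 150 mm; A_gv = 150 × 14 = 2100 mm².
A_nv = (150 − 2.5·20) × 14 = 1400 mm².
A_nt = (25 − 0.5·20) × 14 = 210 mm².
0.6 F_u A_nv = 336 kN; 0.6 F_y A_gv = 315 kN → shear yielding governs the shear term.
R_n = 315 + 1.0 × 400 × 210 / 1000 = 399 kN.
Design strength φR_n = 0.75 × 399 = 299 kN.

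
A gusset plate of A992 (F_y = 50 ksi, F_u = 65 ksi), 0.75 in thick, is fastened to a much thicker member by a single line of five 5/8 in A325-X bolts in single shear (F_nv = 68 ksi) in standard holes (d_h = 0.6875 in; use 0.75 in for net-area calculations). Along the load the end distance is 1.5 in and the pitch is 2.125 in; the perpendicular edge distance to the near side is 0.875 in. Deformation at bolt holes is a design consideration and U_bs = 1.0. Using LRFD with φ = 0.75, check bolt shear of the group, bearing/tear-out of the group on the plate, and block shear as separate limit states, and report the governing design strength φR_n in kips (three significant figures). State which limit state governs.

78.2 kips (bolt shear governs)

Bolt shear: A_b = π·0.625²/4 = 0.3068 in²; R_n = 68 × 0.3068 × 5 × 1 = 104.3 kips → 0.75 × 104.3 = 78.2 kips.
Bearing: edge l_c = 1.156, r_n = 67.64 kips; interior l_c = 1.438, r_n = 73.12 kips; R_n = 67.64 + 4·73.12 = 360.1 kips → 270 kips.
Block shear: A_gv = 7.5, A_nv = 4.969, A_nt = 0.375 in²; R_n = min(0.6F_uA_nv, 0.6F_yA_gv) + U_bs·F_u·A_nt = 218.2 kips → 164 kips.
Bolt shear governs: 78.2 kips.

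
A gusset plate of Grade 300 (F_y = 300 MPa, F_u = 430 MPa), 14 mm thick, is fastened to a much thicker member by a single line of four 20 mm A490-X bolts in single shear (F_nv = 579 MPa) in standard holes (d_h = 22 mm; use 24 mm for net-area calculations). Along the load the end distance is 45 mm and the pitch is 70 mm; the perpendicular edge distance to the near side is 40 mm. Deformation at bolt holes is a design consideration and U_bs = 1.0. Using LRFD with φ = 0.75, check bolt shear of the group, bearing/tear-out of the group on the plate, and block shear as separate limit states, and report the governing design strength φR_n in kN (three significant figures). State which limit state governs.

Bolt shear: A_b = π·20²/4 = 314.2 mm²; R_n = 579 × 314.2 × 4 × 1 / 1000 = 727.6 kN → 0.75 × 727.6 = 546 kN.
Bearing: edge l_c = 34, r_n = 245.6 kN; interior l_c = 48, r_n = 289 kN; R_n = 245.6 + 3·289 = 1112 kN → 834 kN.
Block shear: A_gv = 3570, A_nv = 2394, A_nt = 392 mm²; R_n = min(0.6F_uA_nv, 0.6F_yA_gv) + U_bs·F_u·A_nt = 786.2 kN → 590 kN.
Bolt shear governs: 546 kN.

546 kN (bolt shear governs)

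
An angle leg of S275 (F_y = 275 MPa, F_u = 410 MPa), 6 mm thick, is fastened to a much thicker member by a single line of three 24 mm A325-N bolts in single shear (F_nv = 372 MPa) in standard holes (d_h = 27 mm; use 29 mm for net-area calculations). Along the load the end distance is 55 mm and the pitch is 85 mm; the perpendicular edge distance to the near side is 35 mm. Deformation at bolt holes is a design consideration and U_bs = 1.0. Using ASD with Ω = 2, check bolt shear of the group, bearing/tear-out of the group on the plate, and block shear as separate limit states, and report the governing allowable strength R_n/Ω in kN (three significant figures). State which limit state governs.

Bolt shear: A_b = π·24²/4 = 452.4 mm²; R_n = 372 × 452.4 × 3 × 1 / 1000 = 504.9 kN → 504.9 / 2 = 252 kN.
Bearing: edge l_c = 41.5, r_n = 122.5 kN; interior l_c = 58, r_n = 141.7 kN; R_n = 122.5 + 2·141.7 = 405.9 kN → 203 kN.
Block shear: A_gv = 1350, A_nv = 915, A_nt = 123 mm²; R_n = min(0.6F_uA_nv, 0.6F_yA_gv) + U_bs·F_u·A_nt = 273.2 kN → 137 kN.
Block shear governs: 137 kN.

137 kN (block shear governs)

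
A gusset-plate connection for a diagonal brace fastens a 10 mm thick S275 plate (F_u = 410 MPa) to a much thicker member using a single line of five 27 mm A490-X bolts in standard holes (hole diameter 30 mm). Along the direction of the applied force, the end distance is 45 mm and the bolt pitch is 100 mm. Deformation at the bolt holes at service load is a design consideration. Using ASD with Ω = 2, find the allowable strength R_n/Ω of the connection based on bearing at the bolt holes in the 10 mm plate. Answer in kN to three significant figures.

605 kN

Per bolt r_n = 1.2 l_c t F_u ≤ 2.4 d t F_u; upper limit = 2.4 × 27 × 10 × 410 / 1000 = 265.7 kN.
Edge bolt: l_c = 45 − 30/2 = 30 mm → 1.2 × 30 × 10 × 410 / 1000 = 147.6 → r_n = 147.6 kN.
Interior bolts: l_c = 100 − 30 = 70 mm → 1.2 × 70 × 10 × 410 / 1000 = 344.4 → r_n = 265.7 kN.
R_n = 1 × 147.6 + 4 × 265.7 = 1210 kN.
Allowable strength R_n/Ω = 1210 / 2 = 605 kN.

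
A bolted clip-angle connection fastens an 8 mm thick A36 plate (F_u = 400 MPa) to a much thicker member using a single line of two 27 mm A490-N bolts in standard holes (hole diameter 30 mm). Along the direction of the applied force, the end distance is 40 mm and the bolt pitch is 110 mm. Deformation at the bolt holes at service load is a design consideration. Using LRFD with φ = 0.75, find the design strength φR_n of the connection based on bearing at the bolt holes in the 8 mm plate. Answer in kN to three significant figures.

Per bolt r_n = 1.2 l_c t F_u ≤ 2.4 d t F_u; upper limit = 2.4 × 27 × 8 × 400 / 1000 = 207.4 kN.
Edge bolt: l_c = 40 − 30/2 = 25 mm → 1.2 × 25 × 8 × 400 / 1000 = 96 → r_n = 96 kN.
Interior bolts: l_c = 110 − 30 = 80 mm → 1.2 × 80 × 8 × 400 / 1000 = 307.2 → r_n = 207.4 kN.
R_n = 1 × 96 + 1 × 207.4 = 303.4 kN.
Design strength φR_n = 0.75 × 303.4 = 228 kN.

228 kN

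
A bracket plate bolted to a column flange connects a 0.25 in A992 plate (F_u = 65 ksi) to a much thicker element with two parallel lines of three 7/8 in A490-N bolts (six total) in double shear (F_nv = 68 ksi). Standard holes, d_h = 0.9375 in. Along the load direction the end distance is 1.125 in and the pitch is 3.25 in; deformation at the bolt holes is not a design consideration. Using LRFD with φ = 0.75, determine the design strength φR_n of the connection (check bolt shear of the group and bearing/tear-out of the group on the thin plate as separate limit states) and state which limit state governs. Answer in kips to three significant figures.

Bolt shear: A_b = π·0.875²/4 = 0.6013 in²; R_n = 68 × 0.6013 × 6 × 2 = 490.7 kips → 0.75 × 490.7 = 368 kips.
Bearing (1.5 l_c t F_u ≤ 3.0 d t F_u): upper limit = 3.0·0.875·0.25·65 = 42.66 kips.
  Edge l_c = 1.125 − 0.9375/2 = 0.6562 → r_n = 16 kips; interior l_c = 3.25 − 0.9375 = 2.312 → r_n = 42.66 kips.
  R_n,bearing = 2·16 + 4·42.66 = 202.6 kips → 0.75 × 202.6 = 152 kips.
Bearing governs: 152 kips.

152 kips (bearing governs)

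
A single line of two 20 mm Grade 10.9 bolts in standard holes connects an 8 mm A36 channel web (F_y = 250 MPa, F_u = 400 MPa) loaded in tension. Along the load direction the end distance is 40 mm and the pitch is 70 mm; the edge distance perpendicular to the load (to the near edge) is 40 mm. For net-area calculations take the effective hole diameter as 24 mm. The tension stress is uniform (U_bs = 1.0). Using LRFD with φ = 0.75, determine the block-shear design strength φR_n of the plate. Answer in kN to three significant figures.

166 kN

Shear plane L_v = 40 + 1·70 = 110 mm; A_gv = 110 × 8 = 880 mm².
A_nv = (110 − 1.5·24) × 8 = 592 mm².
A_nt = (40 − 0.5·24) × 8 = 224 mm².
0.6 F_u A_nv = 142.1 kN; 0.6 F_y A_gv = 132 kN → shear yielding governs the shear term.
R_n = 132 + 1.0 × 400 × 224 / 1000 = 221.6 kN.
Design strength φR_n = 0.75 × 221.6 = 166 kN.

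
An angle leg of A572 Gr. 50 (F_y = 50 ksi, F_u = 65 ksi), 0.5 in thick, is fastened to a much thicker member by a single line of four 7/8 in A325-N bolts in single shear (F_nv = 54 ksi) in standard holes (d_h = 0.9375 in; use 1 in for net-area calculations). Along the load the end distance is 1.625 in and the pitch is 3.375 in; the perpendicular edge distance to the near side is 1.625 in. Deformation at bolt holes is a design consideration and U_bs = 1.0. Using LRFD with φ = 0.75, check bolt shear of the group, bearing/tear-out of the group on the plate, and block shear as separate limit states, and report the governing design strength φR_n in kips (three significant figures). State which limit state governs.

97.4 kips (bolt shear governs)

Bolt shear: A_b = π·0.875²/4 = 0.6013 in²; R_n = 54 × 0.6013 × 4 × 1 = 129.9 kips → 0.75 × 129.9 = 97.4 kips.
Bearing: edge l_c = 1.156, r_n = 45.09 kips; interior l_c = 2.438, r_n = 68.25 kips; R_n = 45.09 + 3·68.25 = 249.8 kips → 187 kips.
Block shear: A_gv = 5.875, A_nv = 4.125, A_nt = 0.5625 in²; R_n = min(0.6F_uA_nv, 0.6F_yA_gv) + U_bs·F_u·A_nt = 197.4 kips → 148 kips.
Bolt shear governs: 97.4 kips.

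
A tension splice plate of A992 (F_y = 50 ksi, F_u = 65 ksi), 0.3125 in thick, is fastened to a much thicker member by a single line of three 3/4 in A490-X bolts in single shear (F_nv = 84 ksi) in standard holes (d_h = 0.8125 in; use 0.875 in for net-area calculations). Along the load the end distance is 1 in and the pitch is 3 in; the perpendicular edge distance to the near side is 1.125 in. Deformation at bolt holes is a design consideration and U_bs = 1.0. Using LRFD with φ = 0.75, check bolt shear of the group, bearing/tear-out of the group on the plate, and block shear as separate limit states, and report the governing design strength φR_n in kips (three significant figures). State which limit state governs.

Bolt shear: A_b = π·0.75²/4 = 0.4418 in²; R_n = 84 × 0.4418 × 3 × 1 = 111.3 kips → 0.75 × 111.3 = 83.5 kips.
Bearing: edge l_c = 0.5938, r_n = 14.47 kips; interior l_c = 2.188, r_n = 36.56 kips; R_n = 14.47 + 2·36.56 = 87.6 kips → 65.7 kips.
Block shear: A_gv = 2.188, A_nv = 1.504, A_nt = 0.2148 in²; R_n = min(0.6F_uA_nv, 0.6F_yA_gv) + U_bs·F_u·A_nt = 72.62 kips → 54.5 kips.
Block shear governs: 54.5 kips.

54.5 kips (block shear governs)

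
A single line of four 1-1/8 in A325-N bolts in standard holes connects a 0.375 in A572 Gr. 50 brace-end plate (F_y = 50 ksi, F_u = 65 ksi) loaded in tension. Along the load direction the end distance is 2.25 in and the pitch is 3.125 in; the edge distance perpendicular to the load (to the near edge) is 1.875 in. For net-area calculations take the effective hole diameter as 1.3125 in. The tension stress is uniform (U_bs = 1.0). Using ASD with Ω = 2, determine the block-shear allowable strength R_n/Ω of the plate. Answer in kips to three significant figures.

66.3 kips

Shear plane L_v = 2.25 + 3·3.125 = 11.62 in; A_gv = 11.62 × 0.375 = 4.359 in².
A_nv = (11.62 − 3.5·1.3125) × 0.375 = 2.637 in².
A_nt = (1.875 − 0.5·1.3125) × 0.375 = 0.457 in².
0.6 F_u A_nv = 102.8 kips; 0.6 F_y A_gv = 130.8 kips → shear rupture governs the shear term.
R_n = 102.8 + 1.0 × 65 × 0.457 = 132.5 kips.
Allowable strength R_n/Ω = 132.5 / 2 = 66.3 kips.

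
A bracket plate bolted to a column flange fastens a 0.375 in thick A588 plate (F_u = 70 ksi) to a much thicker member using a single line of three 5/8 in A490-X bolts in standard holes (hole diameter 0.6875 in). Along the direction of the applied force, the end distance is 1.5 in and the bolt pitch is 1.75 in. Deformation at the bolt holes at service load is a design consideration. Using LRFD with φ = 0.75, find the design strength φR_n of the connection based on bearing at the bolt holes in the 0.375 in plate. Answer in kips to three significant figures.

77.5 kips

Per bolt r_n = 1.2 l_c t F_u ≤ 2.4 d t F_u; upper limit = 2.4 × 0.625 × 0.375 × 70 = 39.38 kips.
Edge bolt: l_c = 1.5 − 0.6875/2 = 1.156 in → 1.2 × 1.156 × 0.375 × 70 = 36.42 → r_n = 36.42 kips.
Interior bolts: l_c = 1.75 − 0.6875 = 1.062 in → 1.2 × 1.062 × 0.375 × 70 = 33.47 → r_n = 33.47 kips.
R_n = 1 × 36.42 + 2 × 33.47 = 103.4 kips.
Design strength φR_n = 0.75 × 103.4 = 77.5 kips.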